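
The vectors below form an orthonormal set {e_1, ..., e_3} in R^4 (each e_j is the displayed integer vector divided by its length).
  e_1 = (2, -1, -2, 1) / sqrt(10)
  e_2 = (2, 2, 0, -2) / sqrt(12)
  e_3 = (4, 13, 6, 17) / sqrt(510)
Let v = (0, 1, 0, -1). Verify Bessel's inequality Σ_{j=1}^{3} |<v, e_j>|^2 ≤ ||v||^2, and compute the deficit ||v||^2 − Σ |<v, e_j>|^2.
Σ |<v, e_j>|^2 = 30/17; ||v||^2 = 2; deficit = 4/17

Write each e_j = u_j / sqrt(<u_j, u_j>) where u_j is the displayed integer vector. Then <v, e_j> = <v, u_j> / sqrt(<u_j, u_j>), so |<v, e_j>|^2 = <v, u_j>^2 / <u_j, u_j>.
Coefficients: <v, e_1> = -2/sqrt(10), <v, e_2> = 4/sqrt(12), <v, e_3> = -4/sqrt(510).
Square and sum: Σ |<v, e_j>|^2 = 30/17.
Compute ||v||^2 = v·v = 2.
Deficit = 2 − 30/17 = 4/17 ≥ 0, confirming Bessel's inequality. (The deficit equals ||v − Σ <v,e_j> e_j||^2, the squared distance from v to span{e_j}.)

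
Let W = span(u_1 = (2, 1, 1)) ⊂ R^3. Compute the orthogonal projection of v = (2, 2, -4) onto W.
proj_W(v) = (2/3, 1/3, 1/3)

Set up U = [u_1 | ... | u_1] ∈ R^(3×1). The projector onto W = col(U) is P = U (U^T U)^(-1) U^T.
Compute U^T U =
  [6],
and U^T v = (2).
Solve U^T U · c = U^T v for the coefficients: c = (1/3). The projection is proj_W(v) = U c.
Check: (v - proj_W(v)) · u_1 = 0  (should be 0).
Result: proj_W(v) = (2/3, 1/3, 1/3).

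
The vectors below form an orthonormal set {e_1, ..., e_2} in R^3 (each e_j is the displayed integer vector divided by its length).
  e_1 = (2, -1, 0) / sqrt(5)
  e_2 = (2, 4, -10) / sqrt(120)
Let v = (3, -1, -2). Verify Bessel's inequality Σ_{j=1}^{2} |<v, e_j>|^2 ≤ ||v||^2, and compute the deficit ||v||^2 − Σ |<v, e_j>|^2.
Σ |<v, e_j>|^2 = 83/6; ||v||^2 = 14; deficit = 1/6

Write each e_j = u_j / sqrt(<u_j, u_j>) where u_j is the displayed integer vector. Then <v, e_j> = <v, u_j> / sqrt(<u_j, u_j>), so |<v, e_j>|^2 = <v, u_j>^2 / <u_j, u_j>.
Coefficients: <v, e_1> = 7/sqrt(5), <v, e_2> = 22/sqrt(120).
Square and sum: Σ |<v, e_j>|^2 = 83/6.
Compute ||v||^2 = v·v = 14.
Deficit = 14 − 83/6 = 1/6 ≥ 0, confirming Bessel's inequality. (The deficit equals ||v − Σ <v,e_j> e_j||^2, the squared distance from v to span{e_j}.)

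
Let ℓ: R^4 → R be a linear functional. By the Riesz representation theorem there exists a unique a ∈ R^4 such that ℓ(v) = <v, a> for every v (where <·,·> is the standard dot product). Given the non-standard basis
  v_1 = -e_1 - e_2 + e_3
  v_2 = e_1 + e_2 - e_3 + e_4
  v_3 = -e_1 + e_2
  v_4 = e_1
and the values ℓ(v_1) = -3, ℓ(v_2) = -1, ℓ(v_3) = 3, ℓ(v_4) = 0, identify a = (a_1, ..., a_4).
a = (0, 3, 0, -4)

Write a = (a_1, ..., a_4) in the standard basis. For each basis vector v_i, ℓ(v_i) = <v_i, a> is a linear equation in the a_j's. Collect the n equations into a matrix system V a = ℓ, where row i of V is v_i (expressed in the standard basis). Since V is invertible (lower-triangular with 1s on the diagonal, up to permutation), solve by back-substitution:
  V =
[[-1, -1, 1, 0],
 [1, 1, -1, 1],
 [-1, 1, 0, 0],
 [1, 0, 0, 0]]
  V a = (-3, -1, 3, 0)
Solving gives a = (0, 3, 0, -4).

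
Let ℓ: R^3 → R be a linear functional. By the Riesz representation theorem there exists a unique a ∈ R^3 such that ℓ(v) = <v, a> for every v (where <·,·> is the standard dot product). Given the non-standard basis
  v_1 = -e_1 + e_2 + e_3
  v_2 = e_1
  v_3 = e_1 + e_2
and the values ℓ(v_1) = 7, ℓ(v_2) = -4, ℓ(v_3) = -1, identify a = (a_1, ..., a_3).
a = (-4, 3, 0)

Write a = (a_1, ..., a_3) in the standard basis. For each basis vector v_i, ℓ(v_i) = <v_i, a> is a linear equation in the a_j's. Collect the n equations into a matrix system V a = ℓ, where row i of V is v_i (expressed in the standard basis). Since V is invertible (lower-triangular with 1s on the diagonal, up to permutation), solve by back-substitution:
  V =
[[-1, 1, 1],
 [1, 0, 0],
 [1, 1, 0]]
  V a = (7, -4, -1)
Solving gives a = (-4, 3, 0).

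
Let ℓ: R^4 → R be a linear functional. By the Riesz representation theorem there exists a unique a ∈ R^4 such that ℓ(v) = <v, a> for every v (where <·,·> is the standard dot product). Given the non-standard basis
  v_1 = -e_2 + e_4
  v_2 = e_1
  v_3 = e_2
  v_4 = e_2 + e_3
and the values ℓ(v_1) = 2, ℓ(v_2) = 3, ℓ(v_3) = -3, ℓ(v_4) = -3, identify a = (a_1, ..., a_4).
a = (3, -3, 0, -1)

Write a = (a_1, ..., a_4) in the standard basis. For each basis vector v_i, ℓ(v_i) = <v_i, a> is a linear equation in the a_j's. Collect the n equations into a matrix system V a = ℓ, where row i of V is v_i (expressed in the standard basis). Since V is invertible (lower-triangular with 1s on the diagonal, up to permutation), solve by back-substitution:
  V =
[[0, -1, 0, 1],
 [1, 0, 0, 0],
 [0, 1, 0, 0],
 [0, 1, 1, 0]]
  V a = (2, 3, -3, -3)
Solving gives a = (3, -3, 0, -1).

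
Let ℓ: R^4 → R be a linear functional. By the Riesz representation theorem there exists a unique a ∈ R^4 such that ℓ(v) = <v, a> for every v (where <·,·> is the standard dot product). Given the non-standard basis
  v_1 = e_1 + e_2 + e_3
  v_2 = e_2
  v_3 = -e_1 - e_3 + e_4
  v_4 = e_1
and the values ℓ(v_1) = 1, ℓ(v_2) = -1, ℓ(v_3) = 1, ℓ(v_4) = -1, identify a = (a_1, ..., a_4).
a = (-1, -1, 3, 3)

Write a = (a_1, ..., a_4) in the standard basis. For each basis vector v_i, ℓ(v_i) = <v_i, a> is a linear equation in the a_j's. Collect the n equations into a matrix system V a = ℓ, where row i of V is v_i (expressed in the standard basis). Since V is invertible (lower-triangular with 1s on the diagonal, up to permutation), solve by back-substitution:
  V =
[[1, 1, 1, 0],
 [0, 1, 0, 0],
 [-1, 0, -1, 1],
 [1, 0, 0, 0]]
  V a = (1, -1, 1, -1)
Solving gives a = (-1, -1, 3, 3).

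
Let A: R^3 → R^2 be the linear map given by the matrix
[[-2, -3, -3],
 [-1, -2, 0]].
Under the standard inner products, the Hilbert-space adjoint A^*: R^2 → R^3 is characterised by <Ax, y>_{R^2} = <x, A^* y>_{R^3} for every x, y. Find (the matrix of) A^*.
A^* = A^T =
[[-2, -1],
 [-3, -2],
 [-3, 0]]

For real matrices with standard dot products, the defining identity <Ax, y> = <x, A^* y> gives (Ax)^T y = x^T (A^*) y, i.e. x^T A^T y = x^T (A^*) y. Since this holds for all x, y, we must have A^* = A^T. Therefore
A^* =
[[-2, -1],
 [-3, -2],
 [-3, 0]].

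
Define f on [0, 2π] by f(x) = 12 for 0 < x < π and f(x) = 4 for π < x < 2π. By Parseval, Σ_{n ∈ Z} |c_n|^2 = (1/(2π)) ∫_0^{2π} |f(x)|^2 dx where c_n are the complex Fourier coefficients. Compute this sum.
Σ |c_n|^2 = 80

Parseval equates the L^2 energy of f (normalised by 1/(2π)) with the ℓ^2 sum of its Fourier coefficients: (1/(2π)) ∫_0^{2π} |f|^2 = Σ |c_n|^2.
Compute the left side: (1/(2π)) [∫_0^π 12^2 dx + ∫_π^{2π} 4^2 dx] = (1/(2π)) · (144π + 16π) = (144 + 16)/2 = 80.
So Σ_{n ∈ Z} |c_n|^2 = 80.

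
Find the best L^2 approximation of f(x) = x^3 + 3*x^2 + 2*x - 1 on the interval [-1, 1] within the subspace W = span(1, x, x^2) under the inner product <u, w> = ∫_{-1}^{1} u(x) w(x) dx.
g(x) = 3*x^2 + 13*x/5 - 1

The best approximation g ∈ W is the orthogonal projection of f onto W. Writing g = a_0 + a_1 x + a_2 x^2, the coefficients solve the normal equations G · a = b where
  G_{ij} = <φ_i, φ_j> and b_i = <f, φ_i>, with φ_0 = 1, φ_1 = x, φ_2 = x^2.
G =
  [2, 0, 2/3]
  [0, 2/3, 0]
  [2/3, 0, 2/5],
b = (0, 26/15, 8/15).
Solving gives a_0 = -1, a_1 = 13/5, a_2 = 3, so
  g(x) = 3*x^2 + 13*x/5 - 1.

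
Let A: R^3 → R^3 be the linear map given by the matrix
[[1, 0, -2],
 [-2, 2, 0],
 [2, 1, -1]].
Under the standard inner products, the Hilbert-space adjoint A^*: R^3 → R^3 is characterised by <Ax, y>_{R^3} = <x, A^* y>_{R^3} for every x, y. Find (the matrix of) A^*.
A^* = A^T =
[[1, -2, 2],
 [0, 2, 1],
 [-2, 0, -1]]

For real matrices with standard dot products, the defining identity <Ax, y> = <x, A^* y> gives (Ax)^T y = x^T (A^*) y, i.e. x^T A^T y = x^T (A^*) y. Since this holds for all x, y, we must have A^* = A^T. Therefore
A^* =
[[1, -2, 2],
 [0, 2, 1],
 [-2, 0, -1]].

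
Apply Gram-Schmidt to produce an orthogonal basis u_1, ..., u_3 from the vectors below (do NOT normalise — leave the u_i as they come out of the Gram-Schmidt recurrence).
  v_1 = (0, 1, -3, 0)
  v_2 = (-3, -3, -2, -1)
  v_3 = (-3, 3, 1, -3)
Orthogonal basis:
  u_1 = (0, 1, -3, 0)
  u_2 = (-3, -33/10, -11/10, -1)
  u_3 = (-633/221, 696/221, 232/221, -653/221)

Apply the Gram-Schmidt recurrence
  u_1 = v_1
  u_i = v_i − Σ_{j<i} ((v_i · u_j) / (u_j · u_j)) · u_j.

Step by step this gives:
  u_1 = (0, 1, -3, 0)
  u_2 = (-3, -33/10, -11/10, -1)
  u_3 = (-633/221, 696/221, 232/221, -653/221)

Orthogonality check:
  u_2 · u_1 = 0 (should be 0)
  u_3 · u_1 = 0 (should be 0)
  u_3 · u_2 = 0 (should be 0)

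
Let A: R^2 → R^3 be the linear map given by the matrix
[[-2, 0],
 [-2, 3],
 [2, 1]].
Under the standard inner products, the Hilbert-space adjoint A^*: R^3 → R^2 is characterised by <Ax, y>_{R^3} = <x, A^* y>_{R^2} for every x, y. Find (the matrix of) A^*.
A^* = A^T =
[[-2, -2, 2],
 [0, 3, 1]]

For real matrices with standard dot products, the defining identity <Ax, y> = <x, A^* y> gives (Ax)^T y = x^T (A^*) y, i.e. x^T A^T y = x^T (A^*) y. Since this holds for all x, y, we must have A^* = A^T. Therefore
A^* =
[[-2, -2, 2],
 [0, 3, 1]].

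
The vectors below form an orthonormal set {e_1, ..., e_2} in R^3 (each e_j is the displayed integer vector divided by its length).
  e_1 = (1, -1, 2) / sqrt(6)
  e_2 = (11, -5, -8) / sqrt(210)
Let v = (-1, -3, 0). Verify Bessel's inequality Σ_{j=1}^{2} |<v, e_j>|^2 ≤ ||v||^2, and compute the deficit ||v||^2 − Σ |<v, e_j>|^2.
Σ |<v, e_j>|^2 = 26/35; ||v||^2 = 10; deficit = 324/35

Write each e_j = u_j / sqrt(<u_j, u_j>) where u_j is the displayed integer vector. Then <v, e_j> = <v, u_j> / sqrt(<u_j, u_j>), so |<v, e_j>|^2 = <v, u_j>^2 / <u_j, u_j>.
Coefficients: <v, e_1> = 2/sqrt(6), <v, e_2> = 4/sqrt(210).
Square and sum: Σ |<v, e_j>|^2 = 26/35.
Compute ||v||^2 = v·v = 10.
Deficit = 10 − 26/35 = 324/35 ≥ 0, confirming Bessel's inequality. (The deficit equals ||v − Σ <v,e_j> e_j||^2, the squared distance from v to span{e_j}.)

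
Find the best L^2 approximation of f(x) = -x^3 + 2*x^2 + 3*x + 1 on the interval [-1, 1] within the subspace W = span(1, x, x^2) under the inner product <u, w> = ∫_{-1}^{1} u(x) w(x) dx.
g(x) = 2*x^2 + 12*x/5 + 1

The best approximation g ∈ W is the orthogonal projection of f onto W. Writing g = a_0 + a_1 x + a_2 x^2, the coefficients solve the normal equations G · a = b where
  G_{ij} = <φ_i, φ_j> and b_i = <f, φ_i>, with φ_0 = 1, φ_1 = x, φ_2 = x^2.
G =
  [2, 0, 2/3]
  [0, 2/3, 0]
  [2/3, 0, 2/5],
b = (10/3, 8/5, 22/15).
Solving gives a_0 = 1, a_1 = 12/5, a_2 = 2, so
  g(x) = 2*x^2 + 12*x/5 + 1.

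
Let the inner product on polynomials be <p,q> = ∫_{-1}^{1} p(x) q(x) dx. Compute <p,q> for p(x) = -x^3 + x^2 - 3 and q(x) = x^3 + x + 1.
<p,q> = -632/105

Expand the product: p(x)·q(x) = -x^6 + x^5 - x^4 - 3*x^3 + x^2 - 3*x - 3.
∫_{-1}^{1} of each monomial x^k gives [2/(k+1) if k even, 0 if k odd]. Integrating term-by-term (or equivalently evaluating the antiderivative F(x) = -x^7/7 + x^6/6 - x^5/5 - 3*x^4/4 + x^3/3 - 3*x^2/2 - 3*x at the endpoints):
  F(1) − F(−1) = -713/140 − (389/420) = -632/105.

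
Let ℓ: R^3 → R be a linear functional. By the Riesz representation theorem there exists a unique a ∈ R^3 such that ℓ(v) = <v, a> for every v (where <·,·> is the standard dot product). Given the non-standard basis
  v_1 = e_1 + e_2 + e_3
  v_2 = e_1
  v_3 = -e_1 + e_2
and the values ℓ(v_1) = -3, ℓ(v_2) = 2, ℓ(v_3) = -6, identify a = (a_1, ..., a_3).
a = (2, -4, -1)

Write a = (a_1, ..., a_3) in the standard basis. For each basis vector v_i, ℓ(v_i) = <v_i, a> is a linear equation in the a_j's. Collect the n equations into a matrix system V a = ℓ, where row i of V is v_i (expressed in the standard basis). Since V is invertible (lower-triangular with 1s on the diagonal, up to permutation), solve by back-substitution:
  V =
[[1, 1, 1],
 [1, 0, 0],
 [-1, 1, 0]]
  V a = (-3, 2, -6)
Solving gives a = (2, -4, -1).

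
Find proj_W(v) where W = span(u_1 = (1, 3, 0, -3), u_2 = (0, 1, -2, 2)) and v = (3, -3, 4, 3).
proj_W(v) = (-25/27, -295/81, 140/81, 85/81)

Set up U = [u_1 | ... | u_2] ∈ R^(4×2). The projector onto W = col(U) is P = U (U^T U)^(-1) U^T.
Compute U^T U =
  [19, -3]
  [-3, 9],
and U^T v = (-15, -5).
Solve U^T U · c = U^T v for the coefficients: c = (-25/27, -70/81). The projection is proj_W(v) = U c.
Check: (v - proj_W(v)) · u_1 = 0  (should be 0).
Check: (v - proj_W(v)) · u_2 = 0  (should be 0).
Result: proj_W(v) = (-25/27, -295/81, 140/81, 85/81).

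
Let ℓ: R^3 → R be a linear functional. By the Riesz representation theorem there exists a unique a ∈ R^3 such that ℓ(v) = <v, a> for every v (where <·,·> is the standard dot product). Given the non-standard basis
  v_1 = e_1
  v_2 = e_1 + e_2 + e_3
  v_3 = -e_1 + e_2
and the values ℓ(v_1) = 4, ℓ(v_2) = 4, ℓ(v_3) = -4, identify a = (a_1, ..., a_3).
a = (4, 0, 0)

Write a = (a_1, ..., a_3) in the standard basis. For each basis vector v_i, ℓ(v_i) = <v_i, a> is a linear equation in the a_j's. Collect the n equations into a matrix system V a = ℓ, where row i of V is v_i (expressed in the standard basis). Since V is invertible (lower-triangular with 1s on the diagonal, up to permutation), solve by back-substitution:
  V =
[[1, 0, 0],
 [1, 1, 1],
 [-1, 1, 0]]
  V a = (4, 4, -4)
Solving gives a = (4, 0, 0).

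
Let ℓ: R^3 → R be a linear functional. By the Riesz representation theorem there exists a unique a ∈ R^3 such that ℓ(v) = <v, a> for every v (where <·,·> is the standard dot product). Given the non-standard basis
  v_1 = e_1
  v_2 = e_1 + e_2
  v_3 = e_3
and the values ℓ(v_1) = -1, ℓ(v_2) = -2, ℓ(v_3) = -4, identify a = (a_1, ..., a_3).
a = (-1, -1, -4)

Write a = (a_1, ..., a_3) in the standard basis. For each basis vector v_i, ℓ(v_i) = <v_i, a> is a linear equation in the a_j's. Collect the n equations into a matrix system V a = ℓ, where row i of V is v_i (expressed in the standard basis). Since V is invertible (lower-triangular with 1s on the diagonal, up to permutation), solve by back-substitution:
  V =
[[1, 0, 0],
 [1, 1, 0],
 [0, 0, 1]]
  V a = (-1, -2, -4)
Solving gives a = (-1, -1, -4).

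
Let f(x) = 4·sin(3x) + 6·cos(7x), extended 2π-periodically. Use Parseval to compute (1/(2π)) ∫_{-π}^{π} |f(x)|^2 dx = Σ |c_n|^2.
Σ |c_n|^2 = 26

Expand |f|^2 and use orthogonality of {sin(nx), cos(mx)} on [-π, π]:
  ∫_{-π}^{π} sin(nx)^2 dx = π, ∫ cos(mx)^2 dx = π, and cross terms integrate to 0.
So ∫_{-π}^{π} f(x)^2 dx = 4^2 · π + 6^2 · π = (16 + 36)π.
Divide by 2π: (16 + 36)/2 = 26.
By Parseval, this equals Σ |c_n|^2.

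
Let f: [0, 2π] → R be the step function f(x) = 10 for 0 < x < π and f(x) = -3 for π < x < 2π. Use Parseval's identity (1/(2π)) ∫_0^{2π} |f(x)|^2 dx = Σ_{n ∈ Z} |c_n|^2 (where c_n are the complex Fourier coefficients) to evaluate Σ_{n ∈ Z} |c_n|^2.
Σ |c_n|^2 = 109/2

Parseval equates the L^2 energy of f (normalised by 1/(2π)) with the ℓ^2 sum of its Fourier coefficients: (1/(2π)) ∫_0^{2π} |f|^2 = Σ |c_n|^2.
Compute the left side: (1/(2π)) [∫_0^π 10^2 dx + ∫_π^{2π} (-3)^2 dx] = (1/(2π)) · (100π + 9π) = (100 + 9)/2 = 109/2.
So Σ_{n ∈ Z} |c_n|^2 = 109/2.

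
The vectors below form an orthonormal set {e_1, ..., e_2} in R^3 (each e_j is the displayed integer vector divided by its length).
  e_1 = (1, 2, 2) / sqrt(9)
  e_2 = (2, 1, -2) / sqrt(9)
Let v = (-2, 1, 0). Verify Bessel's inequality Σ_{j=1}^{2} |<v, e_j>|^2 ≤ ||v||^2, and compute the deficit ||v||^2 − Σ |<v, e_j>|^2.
Σ |<v, e_j>|^2 = 1; ||v||^2 = 5; deficit = 4

Write each e_j = u_j / sqrt(<u_j, u_j>) where u_j is the displayed integer vector. Then <v, e_j> = <v, u_j> / sqrt(<u_j, u_j>), so |<v, e_j>|^2 = <v, u_j>^2 / <u_j, u_j>.
Coefficients: <v, e_1> = 0/sqrt(9), <v, e_2> = -3/sqrt(9).
Square and sum: Σ |<v, e_j>|^2 = 1.
Compute ||v||^2 = v·v = 5.
Deficit = 5 − 1 = 4 ≥ 0, confirming Bessel's inequality. (The deficit equals ||v − Σ <v,e_j> e_j||^2, the squared distance from v to span{e_j}.)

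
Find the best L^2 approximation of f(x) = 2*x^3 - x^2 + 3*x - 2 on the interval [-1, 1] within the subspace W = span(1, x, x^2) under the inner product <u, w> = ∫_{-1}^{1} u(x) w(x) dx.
g(x) = -x^2 + 21*x/5 - 2

The best approximation g ∈ W is the orthogonal projection of f onto W. Writing g = a_0 + a_1 x + a_2 x^2, the coefficients solve the normal equations G · a = b where
  G_{ij} = <φ_i, φ_j> and b_i = <f, φ_i>, with φ_0 = 1, φ_1 = x, φ_2 = x^2.
G =
  [2, 0, 2/3]
  [0, 2/3, 0]
  [2/3, 0, 2/5],
b = (-14/3, 14/5, -26/15).
Solving gives a_0 = -2, a_1 = 21/5, a_2 = -1, so
  g(x) = -x^2 + 21*x/5 - 2.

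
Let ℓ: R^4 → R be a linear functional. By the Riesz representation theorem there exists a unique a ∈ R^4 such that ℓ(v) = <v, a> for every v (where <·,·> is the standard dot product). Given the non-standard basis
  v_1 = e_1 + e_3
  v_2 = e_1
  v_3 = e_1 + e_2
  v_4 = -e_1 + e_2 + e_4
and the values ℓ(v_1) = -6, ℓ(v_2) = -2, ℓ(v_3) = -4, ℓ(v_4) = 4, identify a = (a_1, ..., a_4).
a = (-2, -2, -4, 4)

Write a = (a_1, ..., a_4) in the standard basis. For each basis vector v_i, ℓ(v_i) = <v_i, a> is a linear equation in the a_j's. Collect the n equations into a matrix system V a = ℓ, where row i of V is v_i (expressed in the standard basis). Since V is invertible (lower-triangular with 1s on the diagonal, up to permutation), solve by back-substitution:
  V =
[[1, 0, 1, 0],
 [1, 0, 0, 0],
 [1, 1, 0, 0],
 [-1, 1, 0, 1]]
  V a = (-6, -2, -4, 4)
Solving gives a = (-2, -2, -4, 4).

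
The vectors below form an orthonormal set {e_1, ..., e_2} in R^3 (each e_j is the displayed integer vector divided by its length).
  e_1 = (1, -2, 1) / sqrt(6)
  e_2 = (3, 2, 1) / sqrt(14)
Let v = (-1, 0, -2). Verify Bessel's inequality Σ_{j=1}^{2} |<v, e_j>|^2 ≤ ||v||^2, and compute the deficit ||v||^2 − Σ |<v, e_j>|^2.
Σ |<v, e_j>|^2 = 23/7; ||v||^2 = 5; deficit = 12/7

Write each e_j = u_j / sqrt(<u_j, u_j>) where u_j is the displayed integer vector. Then <v, e_j> = <v, u_j> / sqrt(<u_j, u_j>), so |<v, e_j>|^2 = <v, u_j>^2 / <u_j, u_j>.
Coefficients: <v, e_1> = -3/sqrt(6), <v, e_2> = -5/sqrt(14).
Square and sum: Σ |<v, e_j>|^2 = 23/7.
Compute ||v||^2 = v·v = 5.
Deficit = 5 − 23/7 = 12/7 ≥ 0, confirming Bessel's inequality. (The deficit equals ||v − Σ <v,e_j> e_j||^2, the squared distance from v to span{e_j}.)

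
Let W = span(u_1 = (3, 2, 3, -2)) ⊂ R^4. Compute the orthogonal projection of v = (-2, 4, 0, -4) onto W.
proj_W(v) = (15/13, 10/13, 15/13, -10/13)

Set up U = [u_1 | ... | u_1] ∈ R^(4×1). The projector onto W = col(U) is P = U (U^T U)^(-1) U^T.
Compute U^T U =
  [26],
and U^T v = (10).
Solve U^T U · c = U^T v for the coefficients: c = (5/13). The projection is proj_W(v) = U c.
Check: (v - proj_W(v)) · u_1 = 0  (should be 0).
Result: proj_W(v) = (15/13, 10/13, 15/13, -10/13).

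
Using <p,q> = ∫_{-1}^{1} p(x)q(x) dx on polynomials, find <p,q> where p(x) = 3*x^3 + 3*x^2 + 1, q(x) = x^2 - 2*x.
<p,q> = -8/15

Expand the product: p(x)·q(x) = 3*x^5 - 3*x^4 - 6*x^3 + x^2 - 2*x.
∫_{-1}^{1} of each monomial x^k gives [2/(k+1) if k even, 0 if k odd]. Integrating term-by-term (or equivalently evaluating the antiderivative F(x) = x^6/2 - 3*x^5/5 - 3*x^4/2 + x^3/3 - x^2 at the endpoints):
  F(1) − F(−1) = -34/15 − (-26/15) = -8/15.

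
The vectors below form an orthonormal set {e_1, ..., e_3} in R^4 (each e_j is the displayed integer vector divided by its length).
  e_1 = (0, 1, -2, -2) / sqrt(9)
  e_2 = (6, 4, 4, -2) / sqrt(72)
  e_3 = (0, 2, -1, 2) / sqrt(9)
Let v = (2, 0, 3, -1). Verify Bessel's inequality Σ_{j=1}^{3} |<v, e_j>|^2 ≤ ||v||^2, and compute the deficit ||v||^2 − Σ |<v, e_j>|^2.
Σ |<v, e_j>|^2 = 251/18; ||v||^2 = 14; deficit = 1/18

Write each e_j = u_j / sqrt(<u_j, u_j>) where u_j is the displayed integer vector. Then <v, e_j> = <v, u_j> / sqrt(<u_j, u_j>), so |<v, e_j>|^2 = <v, u_j>^2 / <u_j, u_j>.
Coefficients: <v, e_1> = -4/sqrt(9), <v, e_2> = 26/sqrt(72), <v, e_3> = -5/sqrt(9).
Square and sum: Σ |<v, e_j>|^2 = 251/18.
Compute ||v||^2 = v·v = 14.
Deficit = 14 − 251/18 = 1/18 ≥ 0, confirming Bessel's inequality. (The deficit equals ||v − Σ <v,e_j> e_j||^2, the squared distance from v to span{e_j}.)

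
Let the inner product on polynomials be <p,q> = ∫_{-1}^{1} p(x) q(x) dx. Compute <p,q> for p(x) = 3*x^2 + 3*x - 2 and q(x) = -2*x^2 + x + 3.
<p,q> = -56/15

Expand the product: p(x)·q(x) = -6*x^4 - 3*x^3 + 16*x^2 + 7*x - 6.
∫_{-1}^{1} of each monomial x^k gives [2/(k+1) if k even, 0 if k odd]. Integrating term-by-term (or equivalently evaluating the antiderivative F(x) = -6*x^5/5 - 3*x^4/4 + 16*x^3/3 + 7*x^2/2 - 6*x at the endpoints):
  F(1) − F(−1) = 53/60 − (277/60) = -56/15.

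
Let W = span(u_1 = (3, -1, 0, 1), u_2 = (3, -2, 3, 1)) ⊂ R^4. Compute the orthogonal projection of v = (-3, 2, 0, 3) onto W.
proj_W(v) = (-234/109, 92/109, -42/109, -78/109)

Set up U = [u_1 | ... | u_2] ∈ R^(4×2). The projector onto W = col(U) is P = U (U^T U)^(-1) U^T.
Compute U^T U =
  [11, 12]
  [12, 23],
and U^T v = (-8, -10).
Solve U^T U · c = U^T v for the coefficients: c = (-64/109, -14/109). The projection is proj_W(v) = U c.
Check: (v - proj_W(v)) · u_1 = 0  (should be 0).
Check: (v - proj_W(v)) · u_2 = 0  (should be 0).
Result: proj_W(v) = (-234/109, 92/109, -42/109, -78/109).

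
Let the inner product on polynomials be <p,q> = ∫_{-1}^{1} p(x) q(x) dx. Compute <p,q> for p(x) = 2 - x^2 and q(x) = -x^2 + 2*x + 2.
<p,q> = 86/15

Expand the product: p(x)·q(x) = x^4 - 2*x^3 - 4*x^2 + 4*x + 4.
∫_{-1}^{1} of each monomial x^k gives [2/(k+1) if k even, 0 if k odd]. Integrating term-by-term (or equivalently evaluating the antiderivative F(x) = x^5/5 - x^4/2 - 4*x^3/3 + 2*x^2 + 4*x at the endpoints):
  F(1) − F(−1) = 131/30 − (-41/30) = 86/15.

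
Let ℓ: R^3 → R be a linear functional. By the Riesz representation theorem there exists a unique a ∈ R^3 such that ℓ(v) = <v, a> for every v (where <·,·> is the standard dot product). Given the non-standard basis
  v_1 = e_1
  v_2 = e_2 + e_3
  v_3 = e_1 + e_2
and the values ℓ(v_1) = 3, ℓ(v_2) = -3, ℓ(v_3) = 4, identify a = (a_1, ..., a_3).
a = (3, 1, -4)

Write a = (a_1, ..., a_3) in the standard basis. For each basis vector v_i, ℓ(v_i) = <v_i, a> is a linear equation in the a_j's. Collect the n equations into a matrix system V a = ℓ, where row i of V is v_i (expressed in the standard basis). Since V is invertible (lower-triangular with 1s on the diagonal, up to permutation), solve by back-substitution:
  V =
[[1, 0, 0],
 [0, 1, 1],
 [1, 1, 0]]
  V a = (3, -3, 4)
Solving gives a = (3, 1, -4).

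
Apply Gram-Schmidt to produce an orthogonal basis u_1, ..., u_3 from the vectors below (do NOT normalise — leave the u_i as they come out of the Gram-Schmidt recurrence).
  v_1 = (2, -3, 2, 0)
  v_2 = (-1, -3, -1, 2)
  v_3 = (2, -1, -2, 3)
Orthogonal basis:
  u_1 = (2, -3, 2, 0)
  u_2 = (-27/17, -36/17, -27/17, 2)
  u_3 = (13/5, 4/5, -7/5, 9/5)

Apply the Gram-Schmidt recurrence
  u_1 = v_1
  u_i = v_i − Σ_{j<i} ((v_i · u_j) / (u_j · u_j)) · u_j.

Step by step this gives:
  u_1 = (2, -3, 2, 0)
  u_2 = (-27/17, -36/17, -27/17, 2)
  u_3 = (13/5, 4/5, -7/5, 9/5)

Orthogonality check:
  u_2 · u_1 = 0 (should be 0)
  u_3 · u_1 = 0 (should be 0)
  u_3 · u_2 = 0 (should be 0)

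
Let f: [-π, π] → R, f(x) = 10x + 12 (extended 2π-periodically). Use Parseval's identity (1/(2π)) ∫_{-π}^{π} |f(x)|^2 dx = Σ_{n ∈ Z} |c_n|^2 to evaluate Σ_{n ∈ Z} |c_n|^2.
Σ |c_n|^2 = 100π^2/3 + 144

Expand and integrate term by term over [-π, π]:
  ∫ (10x)^2 dx = 100·(2π^3/3); ∫ 2·10·(12)·x dx = 0 (odd integrand); ∫ 12^2 dx = 144·2π.
So (1/(2π)) ∫_{-π}^{π} (10x + 12)^2 dx = 100π^2/3 + 144 = 100π^2/3 + 144.
Parseval ⇒ Σ |c_n|^2 = 100π^2/3 + 144.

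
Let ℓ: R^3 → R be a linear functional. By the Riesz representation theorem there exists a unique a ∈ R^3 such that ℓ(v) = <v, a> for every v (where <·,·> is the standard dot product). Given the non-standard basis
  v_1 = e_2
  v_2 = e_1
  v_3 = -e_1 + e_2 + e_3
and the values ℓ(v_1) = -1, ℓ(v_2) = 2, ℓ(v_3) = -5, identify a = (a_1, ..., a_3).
a = (2, -1, -2)

Write a = (a_1, ..., a_3) in the standard basis. For each basis vector v_i, ℓ(v_i) = <v_i, a> is a linear equation in the a_j's. Collect the n equations into a matrix system V a = ℓ, where row i of V is v_i (expressed in the standard basis). Since V is invertible (lower-triangular with 1s on the diagonal, up to permutation), solve by back-substitution:
  V =
[[0, 1, 0],
 [1, 0, 0],
 [-1, 1, 1]]
  V a = (-1, 2, -5)
Solving gives a = (2, -1, -2).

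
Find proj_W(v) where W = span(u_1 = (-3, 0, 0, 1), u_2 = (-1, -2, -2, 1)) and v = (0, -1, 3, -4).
proj_W(v) = (22/21, 32/21, 32/21, -6/7)

Set up U = [u_1 | ... | u_2] ∈ R^(4×2). The projector onto W = col(U) is P = U (U^T U)^(-1) U^T.
Compute U^T U =
  [10, 4]
  [4, 10],
and U^T v = (-4, -8).
Solve U^T U · c = U^T v for the coefficients: c = (-2/21, -16/21). The projection is proj_W(v) = U c.
Check: (v - proj_W(v)) · u_1 = 0  (should be 0).
Check: (v - proj_W(v)) · u_2 = 0  (should be 0).
Result: proj_W(v) = (22/21, 32/21, 32/21, -6/7).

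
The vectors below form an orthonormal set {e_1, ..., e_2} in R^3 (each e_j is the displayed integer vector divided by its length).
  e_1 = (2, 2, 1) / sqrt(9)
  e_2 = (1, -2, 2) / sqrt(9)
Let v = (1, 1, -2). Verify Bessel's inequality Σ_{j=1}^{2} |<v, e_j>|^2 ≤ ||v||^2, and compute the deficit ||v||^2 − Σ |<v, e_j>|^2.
Σ |<v, e_j>|^2 = 29/9; ||v||^2 = 6; deficit = 25/9

Write each e_j = u_j / sqrt(<u_j, u_j>) where u_j is the displayed integer vector. Then <v, e_j> = <v, u_j> / sqrt(<u_j, u_j>), so |<v, e_j>|^2 = <v, u_j>^2 / <u_j, u_j>.
Coefficients: <v, e_1> = 2/sqrt(9), <v, e_2> = -5/sqrt(9).
Square and sum: Σ |<v, e_j>|^2 = 29/9.
Compute ||v||^2 = v·v = 6.
Deficit = 6 − 29/9 = 25/9 ≥ 0, confirming Bessel's inequality. (The deficit equals ||v − Σ <v,e_j> e_j||^2, the squared distance from v to span{e_j}.)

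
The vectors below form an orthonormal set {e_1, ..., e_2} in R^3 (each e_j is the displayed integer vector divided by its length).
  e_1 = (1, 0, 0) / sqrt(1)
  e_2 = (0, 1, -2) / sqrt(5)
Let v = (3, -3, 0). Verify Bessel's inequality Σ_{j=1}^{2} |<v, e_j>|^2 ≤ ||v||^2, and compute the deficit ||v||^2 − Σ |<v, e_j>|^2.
Σ |<v, e_j>|^2 = 54/5; ||v||^2 = 18; deficit = 36/5

Write each e_j = u_j / sqrt(<u_j, u_j>) where u_j is the displayed integer vector. Then <v, e_j> = <v, u_j> / sqrt(<u_j, u_j>), so |<v, e_j>|^2 = <v, u_j>^2 / <u_j, u_j>.
Coefficients: <v, e_1> = 3/sqrt(1), <v, e_2> = -3/sqrt(5).
Square and sum: Σ |<v, e_j>|^2 = 54/5.
Compute ||v||^2 = v·v = 18.
Deficit = 18 − 54/5 = 36/5 ≥ 0, confirming Bessel's inequality. (The deficit equals ||v − Σ <v,e_j> e_j||^2, the squared distance from v to span{e_j}.)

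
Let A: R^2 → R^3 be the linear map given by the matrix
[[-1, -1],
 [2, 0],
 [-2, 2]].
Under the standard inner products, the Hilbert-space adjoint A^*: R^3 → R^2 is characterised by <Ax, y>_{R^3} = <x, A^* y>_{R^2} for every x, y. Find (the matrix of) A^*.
A^* = A^T =
[[-1, 2, -2],
 [-1, 0, 2]]

For real matrices with standard dot products, the defining identity <Ax, y> = <x, A^* y> gives (Ax)^T y = x^T (A^*) y, i.e. x^T A^T y = x^T (A^*) y. Since this holds for all x, y, we must have A^* = A^T. Therefore
A^* =
[[-1, 2, -2],
 [-1, 0, 2]].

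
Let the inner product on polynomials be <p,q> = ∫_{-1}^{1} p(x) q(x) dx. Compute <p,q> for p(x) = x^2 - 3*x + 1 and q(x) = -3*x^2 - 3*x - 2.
<p,q> = -38/15

Expand the product: p(x)·q(x) = -3*x^4 + 6*x^3 + 4*x^2 + 3*x - 2.
∫_{-1}^{1} of each monomial x^k gives [2/(k+1) if k even, 0 if k odd]. Integrating term-by-term (or equivalently evaluating the antiderivative F(x) = -3*x^5/5 + 3*x^4/2 + 4*x^3/3 + 3*x^2/2 - 2*x at the endpoints):
  F(1) − F(−1) = 26/15 − (64/15) = -38/15.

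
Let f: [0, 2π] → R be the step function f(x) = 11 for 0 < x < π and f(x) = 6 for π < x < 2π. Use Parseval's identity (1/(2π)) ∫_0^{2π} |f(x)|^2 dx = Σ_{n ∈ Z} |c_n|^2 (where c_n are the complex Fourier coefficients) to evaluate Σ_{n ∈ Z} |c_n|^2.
Σ |c_n|^2 = 157/2

Parseval equates the L^2 energy of f (normalised by 1/(2π)) with the ℓ^2 sum of its Fourier coefficients: (1/(2π)) ∫_0^{2π} |f|^2 = Σ |c_n|^2.
Compute the left side: (1/(2π)) [∫_0^π 11^2 dx + ∫_π^{2π} 6^2 dx] = (1/(2π)) · (121π + 36π) = (121 + 36)/2 = 157/2.
So Σ_{n ∈ Z} |c_n|^2 = 157/2.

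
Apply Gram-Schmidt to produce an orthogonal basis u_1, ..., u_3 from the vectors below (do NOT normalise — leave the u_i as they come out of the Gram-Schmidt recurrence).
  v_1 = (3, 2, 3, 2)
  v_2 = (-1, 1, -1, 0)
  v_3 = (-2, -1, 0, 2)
Orthogonal basis:
  u_1 = (3, 2, 3, 2)
  u_2 = (-7/13, 17/13, -7/13, 4/13)
  u_3 = (-45/31, -28/31, 17/31, 70/31)

Apply the Gram-Schmidt recurrence
  u_1 = v_1
  u_i = v_i − Σ_{j<i} ((v_i · u_j) / (u_j · u_j)) · u_j.

Step by step this gives:
  u_1 = (3, 2, 3, 2)
  u_2 = (-7/13, 17/13, -7/13, 4/13)
  u_3 = (-45/31, -28/31, 17/31, 70/31)

Orthogonality check:
  u_2 · u_1 = 0 (should be 0)
  u_3 · u_1 = 0 (should be 0)
  u_3 · u_2 = 0 (should be 0)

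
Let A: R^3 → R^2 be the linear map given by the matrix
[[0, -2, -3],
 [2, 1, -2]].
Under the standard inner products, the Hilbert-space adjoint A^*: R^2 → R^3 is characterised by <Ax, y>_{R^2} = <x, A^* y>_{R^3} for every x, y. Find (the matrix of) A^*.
A^* = A^T =
[[0, 2],
 [-2, 1],
 [-3, -2]]

For real matrices with standard dot products, the defining identity <Ax, y> = <x, A^* y> gives (Ax)^T y = x^T (A^*) y, i.e. x^T A^T y = x^T (A^*) y. Since this holds for all x, y, we must have A^* = A^T. Therefore
A^* =
[[0, 2],
 [-2, 1],
 [-3, -2]].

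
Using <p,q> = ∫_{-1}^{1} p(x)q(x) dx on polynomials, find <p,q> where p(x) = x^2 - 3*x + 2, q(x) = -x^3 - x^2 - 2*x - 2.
<p,q> = -88/15

Expand the product: p(x)·q(x) = -x^5 + 2*x^4 - x^3 + 2*x^2 + 2*x - 4.
∫_{-1}^{1} of each monomial x^k gives [2/(k+1) if k even, 0 if k odd]. Integrating term-by-term (or equivalently evaluating the antiderivative F(x) = -x^6/6 + 2*x^5/5 - x^4/4 + 2*x^3/3 + x^2 - 4*x at the endpoints):
  F(1) − F(−1) = -47/20 − (211/60) = -88/15.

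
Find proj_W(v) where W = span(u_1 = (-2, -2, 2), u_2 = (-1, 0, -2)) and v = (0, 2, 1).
proj_W(v) = (1, 1/2, 1/2)

Set up U = [u_1 | ... | u_2] ∈ R^(3×2). The projector onto W = col(U) is P = U (U^T U)^(-1) U^T.
Compute U^T U =
  [12, -2]
  [-2, 5],
and U^T v = (-2, -2).
Solve U^T U · c = U^T v for the coefficients: c = (-1/4, -1/2). The projection is proj_W(v) = U c.
Check: (v - proj_W(v)) · u_1 = 0  (should be 0).
Check: (v - proj_W(v)) · u_2 = 0  (should be 0).
Result: proj_W(v) = (1, 1/2, 1/2).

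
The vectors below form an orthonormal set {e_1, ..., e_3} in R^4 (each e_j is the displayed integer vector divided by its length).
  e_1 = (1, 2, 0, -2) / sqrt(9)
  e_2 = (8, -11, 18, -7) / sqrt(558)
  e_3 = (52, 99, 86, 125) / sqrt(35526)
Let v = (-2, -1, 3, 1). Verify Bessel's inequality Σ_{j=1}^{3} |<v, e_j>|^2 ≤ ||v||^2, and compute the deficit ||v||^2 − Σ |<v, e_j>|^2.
Σ |<v, e_j>|^2 = 1542/191; ||v||^2 = 15; deficit = 1323/191

Write each e_j = u_j / sqrt(<u_j, u_j>) where u_j is the displayed integer vector. Then <v, e_j> = <v, u_j> / sqrt(<u_j, u_j>), so |<v, e_j>|^2 = <v, u_j>^2 / <u_j, u_j>.
Coefficients: <v, e_1> = -6/sqrt(9), <v, e_2> = 42/sqrt(558), <v, e_3> = 180/sqrt(35526).
Square and sum: Σ |<v, e_j>|^2 = 1542/191.
Compute ||v||^2 = v·v = 15.
Deficit = 15 − 1542/191 = 1323/191 ≥ 0, confirming Bessel's inequality. (The deficit equals ||v − Σ <v,e_j> e_j||^2, the squared distance from v to span{e_j}.)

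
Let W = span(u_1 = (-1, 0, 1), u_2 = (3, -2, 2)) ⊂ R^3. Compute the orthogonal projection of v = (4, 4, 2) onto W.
proj_W(v) = (68/33, -28/33, 2/33)

Set up U = [u_1 | ... | u_2] ∈ R^(3×2). The projector onto W = col(U) is P = U (U^T U)^(-1) U^T.
Compute U^T U =
  [2, -1]
  [-1, 17],
and U^T v = (-2, 8).
Solve U^T U · c = U^T v for the coefficients: c = (-26/33, 14/33). The projection is proj_W(v) = U c.
Check: (v - proj_W(v)) · u_1 = 0  (should be 0).
Check: (v - proj_W(v)) · u_2 = 0  (should be 0).
Result: proj_W(v) = (68/33, -28/33, 2/33).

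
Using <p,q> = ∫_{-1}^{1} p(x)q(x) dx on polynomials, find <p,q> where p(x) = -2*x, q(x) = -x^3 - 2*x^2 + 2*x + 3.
<p,q> = -28/15

Expand the product: p(x)·q(x) = 2*x^4 + 4*x^3 - 4*x^2 - 6*x.
∫_{-1}^{1} of each monomial x^k gives [2/(k+1) if k even, 0 if k odd]. Integrating term-by-term (or equivalently evaluating the antiderivative F(x) = 2*x^5/5 + x^4 - 4*x^3/3 - 3*x^2 at the endpoints):
  F(1) − F(−1) = -44/15 − (-16/15) = -28/15.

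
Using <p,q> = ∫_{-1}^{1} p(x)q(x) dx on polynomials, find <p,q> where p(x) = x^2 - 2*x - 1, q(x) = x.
<p,q> = -4/3

Expand the product: p(x)·q(x) = x^3 - 2*x^2 - x.
∫_{-1}^{1} of each monomial x^k gives [2/(k+1) if k even, 0 if k odd]. Integrating term-by-term (or equivalently evaluating the antiderivative F(x) = x^4/4 - 2*x^3/3 - x^2/2 at the endpoints):
  F(1) − F(−1) = -11/12 − (5/12) = -4/3.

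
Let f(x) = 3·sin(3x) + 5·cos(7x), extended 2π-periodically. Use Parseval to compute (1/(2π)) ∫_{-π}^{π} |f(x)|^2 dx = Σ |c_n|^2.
Σ |c_n|^2 = 17

Expand |f|^2 and use orthogonality of {sin(nx), cos(mx)} on [-π, π]:
  ∫_{-π}^{π} sin(nx)^2 dx = π, ∫ cos(mx)^2 dx = π, and cross terms integrate to 0.
So ∫_{-π}^{π} f(x)^2 dx = 3^2 · π + 5^2 · π = (9 + 25)π.
Divide by 2π: (9 + 25)/2 = 17.
By Parseval, this equals Σ |c_n|^2.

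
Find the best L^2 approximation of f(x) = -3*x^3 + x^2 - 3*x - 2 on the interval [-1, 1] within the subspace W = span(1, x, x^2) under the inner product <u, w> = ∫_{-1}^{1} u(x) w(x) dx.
g(x) = x^2 - 24*x/5 - 2

The best approximation g ∈ W is the orthogonal projection of f onto W. Writing g = a_0 + a_1 x + a_2 x^2, the coefficients solve the normal equations G · a = b where
  G_{ij} = <φ_i, φ_j> and b_i = <f, φ_i>, with φ_0 = 1, φ_1 = x, φ_2 = x^2.
G =
  [2, 0, 2/3]
  [0, 2/3, 0]
  [2/3, 0, 2/5],
b = (-10/3, -16/5, -14/15).
Solving gives a_0 = -2, a_1 = -24/5, a_2 = 1, so
  g(x) = x^2 - 24*x/5 - 2.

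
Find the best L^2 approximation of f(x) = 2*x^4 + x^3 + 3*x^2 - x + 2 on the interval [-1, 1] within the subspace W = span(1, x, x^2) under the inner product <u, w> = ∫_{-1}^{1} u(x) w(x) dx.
g(x) = 33*x^2/7 - 2*x/5 + 64/35

The best approximation g ∈ W is the orthogonal projection of f onto W. Writing g = a_0 + a_1 x + a_2 x^2, the coefficients solve the normal equations G · a = b where
  G_{ij} = <φ_i, φ_j> and b_i = <f, φ_i>, with φ_0 = 1, φ_1 = x, φ_2 = x^2.
G =
  [2, 0, 2/3]
  [0, 2/3, 0]
  [2/3, 0, 2/5],
b = (34/5, -4/15, 326/105).
Solving gives a_0 = 64/35, a_1 = -2/5, a_2 = 33/7, so
  g(x) = 33*x^2/7 - 2*x/5 + 64/35.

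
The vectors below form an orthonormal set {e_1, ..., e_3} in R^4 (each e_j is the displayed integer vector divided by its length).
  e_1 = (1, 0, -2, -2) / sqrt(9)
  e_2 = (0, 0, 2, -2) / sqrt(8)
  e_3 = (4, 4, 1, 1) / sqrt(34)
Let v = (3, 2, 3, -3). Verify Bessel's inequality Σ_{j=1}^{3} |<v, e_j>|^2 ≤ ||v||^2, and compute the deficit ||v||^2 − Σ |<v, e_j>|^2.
Σ |<v, e_j>|^2 = 523/17; ||v||^2 = 31; deficit = 4/17

Write each e_j = u_j / sqrt(<u_j, u_j>) where u_j is the displayed integer vector. Then <v, e_j> = <v, u_j> / sqrt(<u_j, u_j>), so |<v, e_j>|^2 = <v, u_j>^2 / <u_j, u_j>.
Coefficients: <v, e_1> = 3/sqrt(9), <v, e_2> = 12/sqrt(8), <v, e_3> = 20/sqrt(34).
Square and sum: Σ |<v, e_j>|^2 = 523/17.
Compute ||v||^2 = v·v = 31.
Deficit = 31 − 523/17 = 4/17 ≥ 0, confirming Bessel's inequality. (The deficit equals ||v − Σ <v,e_j> e_j||^2, the squared distance from v to span{e_j}.)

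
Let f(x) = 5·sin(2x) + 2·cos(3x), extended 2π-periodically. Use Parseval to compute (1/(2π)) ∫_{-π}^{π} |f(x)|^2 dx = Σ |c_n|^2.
Σ |c_n|^2 = 29/2

Expand |f|^2 and use orthogonality of {sin(nx), cos(mx)} on [-π, π]:
  ∫_{-π}^{π} sin(nx)^2 dx = π, ∫ cos(mx)^2 dx = π, and cross terms integrate to 0.
So ∫_{-π}^{π} f(x)^2 dx = 5^2 · π + 2^2 · π = (25 + 4)π.
Divide by 2π: (25 + 4)/2 = 29/2.
By Parseval, this equals Σ |c_n|^2.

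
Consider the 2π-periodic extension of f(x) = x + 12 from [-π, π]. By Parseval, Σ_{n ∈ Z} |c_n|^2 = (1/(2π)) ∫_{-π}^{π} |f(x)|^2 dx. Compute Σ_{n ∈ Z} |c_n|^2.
Σ |c_n|^2 = π^2/3 + 144

Expand and integrate term by term over [-π, π]:
  ∫ (x)^2 dx = 1·(2π^3/3); ∫ 2·1·(12)·x dx = 0 (odd integrand); ∫ 12^2 dx = 144·2π.
So (1/(2π)) ∫_{-π}^{π} (x + 12)^2 dx = 1π^2/3 + 144 = π^2/3 + 144.
Parseval ⇒ Σ |c_n|^2 = π^2/3 + 144.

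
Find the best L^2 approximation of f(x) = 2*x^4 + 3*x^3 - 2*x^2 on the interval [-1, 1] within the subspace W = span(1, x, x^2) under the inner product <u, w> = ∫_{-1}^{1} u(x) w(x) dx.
g(x) = -2*x^2/7 + 9*x/5 - 6/35

The best approximation g ∈ W is the orthogonal projection of f onto W. Writing g = a_0 + a_1 x + a_2 x^2, the coefficients solve the normal equations G · a = b where
  G_{ij} = <φ_i, φ_j> and b_i = <f, φ_i>, with φ_0 = 1, φ_1 = x, φ_2 = x^2.
G =
  [2, 0, 2/3]
  [0, 2/3, 0]
  [2/3, 0, 2/5],
b = (-8/15, 6/5, -8/35).
Solving gives a_0 = -6/35, a_1 = 9/5, a_2 = -2/7, so
  g(x) = -2*x^2/7 + 9*x/5 - 6/35.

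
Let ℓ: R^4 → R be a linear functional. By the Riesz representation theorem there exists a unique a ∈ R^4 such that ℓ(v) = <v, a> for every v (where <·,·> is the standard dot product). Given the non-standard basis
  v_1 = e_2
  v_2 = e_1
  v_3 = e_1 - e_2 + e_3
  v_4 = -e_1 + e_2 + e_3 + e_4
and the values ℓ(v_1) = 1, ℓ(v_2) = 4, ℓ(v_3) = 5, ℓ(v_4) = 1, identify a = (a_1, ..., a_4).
a = (4, 1, 2, 2)

Write a = (a_1, ..., a_4) in the standard basis. For each basis vector v_i, ℓ(v_i) = <v_i, a> is a linear equation in the a_j's. Collect the n equations into a matrix system V a = ℓ, where row i of V is v_i (expressed in the standard basis). Since V is invertible (lower-triangular with 1s on the diagonal, up to permutation), solve by back-substitution:
  V =
[[0, 1, 0, 0],
 [1, 0, 0, 0],
 [1, -1, 1, 0],
 [-1, 1, 1, 1]]
  V a = (1, 4, 5, 1)
Solving gives a = (4, 1, 2, 2).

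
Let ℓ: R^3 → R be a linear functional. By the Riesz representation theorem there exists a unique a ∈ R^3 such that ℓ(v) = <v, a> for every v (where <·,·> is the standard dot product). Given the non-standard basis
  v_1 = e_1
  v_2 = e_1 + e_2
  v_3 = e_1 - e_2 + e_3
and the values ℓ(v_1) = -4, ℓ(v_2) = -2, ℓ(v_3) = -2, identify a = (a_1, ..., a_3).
a = (-4, 2, 4)

Write a = (a_1, ..., a_3) in the standard basis. For each basis vector v_i, ℓ(v_i) = <v_i, a> is a linear equation in the a_j's. Collect the n equations into a matrix system V a = ℓ, where row i of V is v_i (expressed in the standard basis). Since V is invertible (lower-triangular with 1s on the diagonal, up to permutation), solve by back-substitution:
  V =
[[1, 0, 0],
 [1, 1, 0],
 [1, -1, 1]]
  V a = (-4, -2, -2)
Solving gives a = (-4, 2, 4).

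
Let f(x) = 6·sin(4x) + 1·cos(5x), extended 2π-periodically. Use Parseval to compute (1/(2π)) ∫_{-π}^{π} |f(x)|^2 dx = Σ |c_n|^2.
Σ |c_n|^2 = 37/2

Expand |f|^2 and use orthogonality of {sin(nx), cos(mx)} on [-π, π]:
  ∫_{-π}^{π} sin(nx)^2 dx = π, ∫ cos(mx)^2 dx = π, and cross terms integrate to 0.
So ∫_{-π}^{π} f(x)^2 dx = 6^2 · π + 1^2 · π = (36 + 1)π.
Divide by 2π: (36 + 1)/2 = 37/2.
By Parseval, this equals Σ |c_n|^2.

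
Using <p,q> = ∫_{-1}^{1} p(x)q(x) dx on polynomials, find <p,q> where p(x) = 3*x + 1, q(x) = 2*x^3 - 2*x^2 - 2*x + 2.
<p,q> = 16/15

Expand the product: p(x)·q(x) = 6*x^4 - 4*x^3 - 8*x^2 + 4*x + 2.
∫_{-1}^{1} of each monomial x^k gives [2/(k+1) if k even, 0 if k odd]. Integrating term-by-term (or equivalently evaluating the antiderivative F(x) = 6*x^5/5 - x^4 - 8*x^3/3 + 2*x^2 + 2*x at the endpoints):
  F(1) − F(−1) = 23/15 − (7/15) = 16/15.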